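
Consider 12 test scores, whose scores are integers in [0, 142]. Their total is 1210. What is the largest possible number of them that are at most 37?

4

Suppose k of them are at most 37. Those contribute at most 37 each and the rest at most 142 each.
So the total is at most 37k + 142(12 − k) = 1704 − 105k. This must still be ≥ 1210, so k ≤ 4.
k = 4 is achieved by 4 values at 37 and 8 at 142, total 1284; lower one of the 142's by 74 (still > 37) to reach 1210.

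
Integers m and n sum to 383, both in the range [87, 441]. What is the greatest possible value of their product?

With m + n fixed, mn peaks when the two are closest together.
Taking m = 191 and n = 192 (both in [87, 441]) gives mn = 36672.

36672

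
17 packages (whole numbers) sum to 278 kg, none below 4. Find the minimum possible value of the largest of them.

17

The 17 values sum to 278, so their maximum is at least ⌈278/17⌉ = 17.
Taking 11 copies of 16 and 6 copies of 17 gives exactly 278, so 17 is attained.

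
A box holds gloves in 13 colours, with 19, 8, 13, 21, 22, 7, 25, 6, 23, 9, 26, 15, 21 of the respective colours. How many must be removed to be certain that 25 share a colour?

In the worst case you take as many as possible of each colour without reaching 25: 19 + 8 + 13 + 21 + 22 + 7 + 24 + 6 + 23 + 9 + 24 + 15 + 21 = 212.
The next one must give 25 of some colour, so 212 + 1 = 213.

213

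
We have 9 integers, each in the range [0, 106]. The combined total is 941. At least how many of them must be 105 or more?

If only k of them are at least 105, the other 9 − k are at most 104, so the total is at most k·106 + (9 − k)·104.
This must reach 941, so k·106 + (9 − k)·104 ≥ 941, giving k ≥ 3.
Exactly 3 works: 3 values at 106 and 6 at 104 total 942; lower one of the high values by 1 (still ≥ 105) to hit 941.

3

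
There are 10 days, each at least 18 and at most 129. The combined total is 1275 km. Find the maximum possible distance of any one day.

Maximizing one value means minimizing the remaining 9.
The other 9 contribute at least 9 × 18 = 162, leaving at most 1275 − 162 = 1113.
But each day is capped at 129, so the maximum is 129.
Achievable: one at 129 and the other 9 totalling 1146, which fits since 9 × 18 ≤ 1146 ≤ 9 × 129.

129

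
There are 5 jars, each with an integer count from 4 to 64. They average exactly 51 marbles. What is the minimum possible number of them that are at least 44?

2

The total is 5 × 51 = 255.
Each value short of 44 is at most 43, costing at least 64 − 43 = 21 against the maximum total of 320.
We can afford to lose at most 320 − 255 = 65, so at most ⌊65/21⌋ = 3 fall short, and at least 2 are ≥ 44.
Exactly 2 works: 2 values at 64 and 3 at 43 total 257; lower one of the high values by 2 (still ≥ 44) to hit 255.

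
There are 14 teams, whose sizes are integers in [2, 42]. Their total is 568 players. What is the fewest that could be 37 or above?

11

If only k of them are at least 37, the other 14 − k are at most 36, so the total is at most k·42 + (14 − k)·36.
This must reach 568, so k·42 + (14 − k)·36 ≥ 568, giving k ≥ 11.
Exactly 11 works: 11 values at 42 and 3 at 36 total 570; lower one of the high values by 2 (still ≥ 37) to hit 568.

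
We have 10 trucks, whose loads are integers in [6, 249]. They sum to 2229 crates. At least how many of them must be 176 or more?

7

If only k of them are at least 176, the other 10 − k are at most 175, so the total is at most k·249 + (10 − k)·175.
This must reach 2229, so k·249 + (10 − k)·175 ≥ 2229, giving k ≥ 7.
Exactly 7 works: 7 values at 249 and 3 at 175 total 2268; lower one of the high values by 39 (still ≥ 176) to hit 2229.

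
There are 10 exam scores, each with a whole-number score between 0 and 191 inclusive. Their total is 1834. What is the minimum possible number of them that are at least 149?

Each value short of 149 is at most 148, costing at least 191 − 148 = 43 against the maximum total of 1910.
We can afford to lose at most 1910 − 1834 = 76, so at most ⌊76/43⌋ = 1 fall short, and at least 9 are ≥ 149.
Exactly 9 works: 9 values at 191 and 1 at 148 total 1867; lower one of the high values by 33 (still ≥ 149) to hit 1834.

9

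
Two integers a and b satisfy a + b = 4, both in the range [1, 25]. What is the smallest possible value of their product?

3

Since a + b is fixed, pushing one of them to its bound minimizes the product.
At the endpoint a = 1, b = 4 − 1 = 3, so ab = 1 × 3 = 3.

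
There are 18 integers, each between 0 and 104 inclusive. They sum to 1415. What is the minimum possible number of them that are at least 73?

Suppose at most 18 − j of them reach 73; then j values are ≤ 72 and the rest ≤ 104.
The total is then ≤ 72·j + 104·(18 − j) = 1872 − 32j. For this to be ≥ 1415 we need j ≤ 14, so at least 18 − 14 = 4 must reach 73.
Exactly 4 works: 4 values at 104 and 14 at 72 total 1424; lower one of the high values by 9 (still ≥ 73) to hit 1415.

4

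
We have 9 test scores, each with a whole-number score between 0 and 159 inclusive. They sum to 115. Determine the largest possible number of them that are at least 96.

1

With k values at 96 or above and the rest at least 0, the sum is at least 0 + 96k.
Since the sum is 115, we need 96k ≤ 115, i.e. k ≤ 1.
k = 1 is achieved by 1 value at 96 and 8 at 0, total 96; add 19 to one value (staying below 96) to reach 115.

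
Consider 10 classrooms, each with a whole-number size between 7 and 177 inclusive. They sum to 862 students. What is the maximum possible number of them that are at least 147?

If k of the values are ≥ 147, the total is ≥ 147k + 7(10 − k).
Setting 147k + 7(10 − k) ≤ 862 gives 140k ≤ 792, so k ≤ 5.
k = 5 is achieved by 5 values at 147 and 5 at 7, total 770; add 92 to one value (staying below 147) to reach 862.

5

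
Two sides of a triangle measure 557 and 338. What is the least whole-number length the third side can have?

The third side must exceed |557 − 338| = 219.
The smallest integer above 219 is 220.

220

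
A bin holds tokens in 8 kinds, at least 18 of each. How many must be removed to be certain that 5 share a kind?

In the worst case you draw 4 of each of the 8 kinds: 8 × 4 = 32.
One more forces 5 of some kind, so 32 + 1 = 33.

33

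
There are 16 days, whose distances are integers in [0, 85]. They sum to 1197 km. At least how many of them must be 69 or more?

7

Suppose at most 16 − j of them reach 69; then j values are ≤ 68 and the rest ≤ 85.
The total is then ≤ 68·j + 85·(16 − j) = 1360 − 17j. For this to be ≥ 1197 we need j ≤ 9, so at least 16 − 9 = 7 must reach 69.
Exactly 7 works: 7 values at 85 and 9 at 68 total 1207; lower one of the high values by 10 (still ≥ 69) to hit 1197.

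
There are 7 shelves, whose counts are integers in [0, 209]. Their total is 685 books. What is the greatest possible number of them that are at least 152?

If k of the values are ≥ 152, the total is ≥ 152k + 0(7 − k).
Setting 152k + 0(7 − k) ≤ 685 gives 152k ≤ 685, so k ≤ 4.
k = 4 is achieved by 4 values at 152 and 3 at 0, total 608; add 77 to one value (staying below 152) to reach 685.

4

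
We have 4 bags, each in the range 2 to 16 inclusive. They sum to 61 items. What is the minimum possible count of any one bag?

To make one bag as small as possible, make the other 3 as large as possible.
The other 3 contribute at most 3 × 16 = 48, leaving at least 61 − 48 = 13.
Since 13 ≥ 2, this is achievable: one at 13 and 3 at 16.

13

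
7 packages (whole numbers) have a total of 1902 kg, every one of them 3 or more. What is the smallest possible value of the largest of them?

272

Some value must be at least ⌈1902/7⌉ = 272, since 7 × 271 = 1897 < 1902.
Taking 2 copies of 271 and 5 copies of 272 gives exactly 1902, so 272 is attained.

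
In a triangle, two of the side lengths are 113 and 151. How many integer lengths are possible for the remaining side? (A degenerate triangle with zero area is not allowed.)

The triangle inequality gives |113 − 151| < c < 113 + 151, i.e. 38 < c < 264.
So c can be any integer from 39 to 263: 225 values.

225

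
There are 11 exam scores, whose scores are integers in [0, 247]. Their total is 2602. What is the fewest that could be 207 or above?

9

If only k of them are at least 207, the other 11 − k are at most 206, so the total is at most k·247 + (11 − k)·206.
This must reach 2602, so k·247 + (11 − k)·206 ≥ 2602, giving k ≥ 9.
Exactly 9 works: 9 values at 247 and 2 at 206 total 2635; lower one of the high values by 33 (still ≥ 207) to hit 2602.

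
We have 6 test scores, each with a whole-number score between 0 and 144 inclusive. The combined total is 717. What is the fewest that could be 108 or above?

3

Suppose at most 6 − j of them reach 108; then j values are ≤ 107 and the rest ≤ 144.
The total is then ≤ 107·j + 144·(6 − j) = 864 − 37j. For this to be ≥ 717 we need j ≤ 3, so at least 6 − 3 = 3 must reach 108.
Exactly 3 works: 3 values at 144 and 3 at 107 total 753; lower one of the high values by 36 (still ≥ 108) to hit 717.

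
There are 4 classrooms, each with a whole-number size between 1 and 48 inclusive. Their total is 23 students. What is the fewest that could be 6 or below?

1

If only k of them are at most 6, the other 4 − k are at least 7, so the total is at least (4 − k)·7 + k·1.
This is ≤ 23, so (4 − k)·7 + 1k ≤ 23, which gives k ≥ 1.
Exactly 1 works: 1 value at 1 and 3 at 7 total 22; raise one of the low values by 1 (still ≤ 6) to hit 23.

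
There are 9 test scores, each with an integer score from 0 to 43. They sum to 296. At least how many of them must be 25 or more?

5

Suppose at most 9 − j of them reach 25; then j values are ≤ 24 and the rest ≤ 43.
The total is then ≤ 24·j + 43·(9 − j) = 387 − 19j. For this to be ≥ 296 we need j ≤ 4, so at least 9 − 4 = 5 must reach 25.
Exactly 5 works: 5 values at 43 and 4 at 24 total 311; lower one of the high values by 15 (still ≥ 25) to hit 296.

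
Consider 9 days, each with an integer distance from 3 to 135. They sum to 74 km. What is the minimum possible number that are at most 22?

7

If only k of them are at most 22, the other 9 − k are at least 23, so the total is at least (9 − k)·23 + k·3.
This is ≤ 74, so (9 − k)·23 + 3k ≤ 74, which gives k ≥ 7.
Exactly 7 works: 7 values at 3 and 2 at 23 total 67; raise one of the low values by 7 (still ≤ 22) to hit 74.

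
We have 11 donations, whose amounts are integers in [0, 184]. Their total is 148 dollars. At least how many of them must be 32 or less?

7

Each value above 32 is at least 33, contributing at least 33 − 0 = 33 above the floor 0.
The sum exceeds the floor total 0 by 148, so at most ⌊148/33⌋ = 4 exceed 32, and at least 7 are ≤ 32.
Exactly 7 works: 7 values at 0 and 4 at 33 total 132; raise one of the low values by 16 (still ≤ 32) to hit 148.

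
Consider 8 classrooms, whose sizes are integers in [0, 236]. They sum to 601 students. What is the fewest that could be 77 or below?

1

If only k of them are at most 77, the other 8 − k are at least 78, so the total is at least (8 − k)·78 + k·0.
This is ≤ 601, so (8 − k)·78 + 0k ≤ 601, which gives k ≥ 1.
Exactly 1 works: 1 value at 0 and 7 at 78 total 546; raise one of the low values by 55 (still ≤ 77) to hit 601.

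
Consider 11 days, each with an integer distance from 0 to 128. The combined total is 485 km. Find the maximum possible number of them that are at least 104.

4

Suppose k of them are at least 104. Those contribute at least 104 each and the other 11 − k at least 0 each.
So the total is at least 104k + 0(11 − k) = 0 + 104k. This must be ≤ 485, giving k ≤ 4.
k = 4 is achieved by 4 values at 104 and 7 at 0, total 416; add 69 to one value (staying below 104) to reach 485.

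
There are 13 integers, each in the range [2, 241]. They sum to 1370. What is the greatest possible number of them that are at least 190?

Suppose k of them are at least 190. Those contribute at least 190 each and the other 13 − k at least 2 each.
So the total is at least 190k + 2(13 − k) = 26 + 188k. This must be ≤ 1370, giving k ≤ 7.
k = 7 is achieved by 7 values at 190 and 6 at 2, total 1342; add 28 to one value (staying below 190) to reach 1370.

7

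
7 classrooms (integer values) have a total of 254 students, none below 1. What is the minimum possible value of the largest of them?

37

Some value must be at least ⌈254/7⌉ = 37, since 7 × 36 = 252 < 254.
Taking 5 copies of 36 and 2 copies of 37 gives exactly 254, so 37 is attained.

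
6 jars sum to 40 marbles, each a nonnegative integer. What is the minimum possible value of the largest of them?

7

The average is 40/6 > 6, so not all 6 can be 6 or less; the largest is ≥ 7.
Achievable: 4 of them at 7 and 2 at 6 total 40.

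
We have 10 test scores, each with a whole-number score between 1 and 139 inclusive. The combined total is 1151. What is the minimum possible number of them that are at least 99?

Each value short of 99 is at most 98, costing at least 139 − 98 = 41 against the maximum total of 1390.
We can afford to lose at most 1390 − 1151 = 239, so at most ⌊239/41⌋ = 5 fall short, and at least 5 are ≥ 99.
Exactly 5 works: 5 values at 139 and 5 at 98 total 1185; lower one of the high values by 34 (still ≥ 99) to hit 1151.

5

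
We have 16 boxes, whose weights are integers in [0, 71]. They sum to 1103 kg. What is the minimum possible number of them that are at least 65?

12

Suppose at most 16 − j of them reach 65; then j values are ≤ 64 and the rest ≤ 71.
The total is then ≤ 64·j + 71·(16 − j) = 1136 − 7j. For this to be ≥ 1103 we need j ≤ 4, so at least 16 − 4 = 12 must reach 65.
Exactly 12 works: 12 values at 71 and 4 at 64 total 1108; lower one of the high values by 5 (still ≥ 65) to hit 1103.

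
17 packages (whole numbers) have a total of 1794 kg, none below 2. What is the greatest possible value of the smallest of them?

If every one of the 17 were at least 106, the total would be at least 17 × 106 = 1802 > 1794.
Taking 8 copies of 105 and 9 copies of 106 gives exactly 1794, so 105 is attained.

105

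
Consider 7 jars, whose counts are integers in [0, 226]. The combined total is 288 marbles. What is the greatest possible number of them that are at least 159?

1

With k values at 159 or above and the rest at least 0, the sum is at least 0 + 159k.
Since the sum is 288, we need 159k ≤ 288, i.e. k ≤ 1.
k = 1 is achieved by 1 value at 159 and 6 at 0, total 159; add 129 to one value (staying below 159) to reach 288.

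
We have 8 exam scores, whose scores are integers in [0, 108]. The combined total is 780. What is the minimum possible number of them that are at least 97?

Each value short of 97 is at most 96, costing at least 108 − 96 = 12 against the maximum total of 864.
We can afford to lose at most 864 − 780 = 84, so at most ⌊84/12⌋ = 7 fall short, and at least 1 are ≥ 97.
Exactly 1 works: 1 value at 108 and 7 at 96 total 780.

1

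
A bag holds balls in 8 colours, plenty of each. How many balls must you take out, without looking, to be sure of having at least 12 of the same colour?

89

In the worst case you draw 11 of each of the 8 colours: 8 × 11 = 88.
One more forces 12 of some colour, so 88 + 1 = 89.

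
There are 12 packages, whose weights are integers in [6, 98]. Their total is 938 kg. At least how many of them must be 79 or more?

1

Each value short of 79 is at most 78, costing at least 98 − 78 = 20 against the maximum total of 1176.
We can afford to lose at most 1176 − 938 = 238, so at most ⌊238/20⌋ = 11 fall short, and at least 1 are ≥ 79.
Exactly 1 works: 1 value at 98 and 11 at 78 total 956; lower one of the high values by 18 (still ≥ 79) to hit 938.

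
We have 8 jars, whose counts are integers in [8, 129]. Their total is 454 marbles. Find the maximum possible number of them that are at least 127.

3

If k of the values are ≥ 127, the total is ≥ 127k + 8(8 − k).
Setting 127k + 8(8 − k) ≤ 454 gives 119k ≤ 390, so k ≤ 3.
k = 3 is achieved by 3 values at 127 and 5 at 8, total 421; add 33 to one value (staying below 127) to reach 454.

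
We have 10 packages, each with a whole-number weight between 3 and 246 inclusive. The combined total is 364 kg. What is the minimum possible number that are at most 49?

Let j be the number exceeding 49. Then the total is ≥ 50·j + 3·(10 − j) = 30 + 47j.
So 47j ≤ 334 and j ≤ 7; hence at least 10 − 7 = 3 are ≤ 49.
Exactly 3 works: 3 values at 3 and 7 at 50 total 359; raise one of the low values by 5 (still ≤ 49) to hit 364.

3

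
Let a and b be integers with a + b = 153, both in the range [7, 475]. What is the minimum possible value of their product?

1022

Since a + b is fixed, pushing one of them to its bound minimizes the product.
At the endpoint a = 7, b = 153 − 7 = 146, so ab = 7 × 146 = 1022.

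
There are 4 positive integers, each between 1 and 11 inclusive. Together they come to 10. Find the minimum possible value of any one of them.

1

To make one integer as small as possible, make the other 3 as large as possible.
The other 3 can take up 3 × 11 = 33 ≥ 10 − 1, so one integer can sit at its floor of 1.
Achievable: one at 1 and the other 3 totalling 9, which fits since 3 × 1 ≤ 9 ≤ 3 × 11.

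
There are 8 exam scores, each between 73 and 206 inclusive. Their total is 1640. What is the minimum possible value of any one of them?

198

Minimizing one value means maximizing the remaining 7.
The other 7 contribute at most 7 × 206 = 1442, leaving at least 1640 − 1442 = 198.
Since 198 ≥ 73, this is achievable: one at 198 and 7 at 206.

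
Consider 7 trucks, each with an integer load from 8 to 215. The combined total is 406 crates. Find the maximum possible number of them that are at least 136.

2

Suppose k of them are at least 136. Those contribute at least 136 each and the other 7 − k at least 8 each.
So the total is at least 136k + 8(7 − k) = 56 + 128k. This must be ≤ 406, giving k ≤ 2.
k = 2 is achieved by 2 values at 136 and 5 at 8, total 312; add 94 to one value (staying below 136) to reach 406.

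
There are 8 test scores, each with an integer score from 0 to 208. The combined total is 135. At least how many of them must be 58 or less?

6

Each value above 58 is at least 59, contributing at least 59 − 0 = 59 above the floor 0.
The sum exceeds the floor total 0 by 135, so at most ⌊135/59⌋ = 2 exceed 58, and at least 6 are ≤ 58.
Exactly 6 works: 6 values at 0 and 2 at 59 total 118; raise one of the low values by 17 (still ≤ 58) to hit 135.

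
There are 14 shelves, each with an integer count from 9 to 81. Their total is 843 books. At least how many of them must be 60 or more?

1

Each value short of 60 is at most 59, costing at least 81 − 59 = 22 against the maximum total of 1134.
We can afford to lose at most 1134 − 843 = 291, so at most ⌊291/22⌋ = 13 fall short, and at least 1 are ≥ 60.
Exactly 1 works: 1 value at 81 and 13 at 59 total 848; lower one of the high values by 5 (still ≥ 60) to hit 843.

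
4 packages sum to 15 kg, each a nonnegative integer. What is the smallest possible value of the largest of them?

If every one of the 4 were at most 3, the total would be at most 4 × 3 = 12 < 15.
Taking 1 copy of 3 and 3 copies of 4 gives exactly 15, so 4 is attained.

4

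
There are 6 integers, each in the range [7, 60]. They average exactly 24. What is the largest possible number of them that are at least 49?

2

The total is 6 × 24 = 144.
If k of the values are ≥ 49, the total is ≥ 49k + 7(6 − k).
Setting 49k + 7(6 − k) ≤ 144 gives 42k ≤ 102, so k ≤ 2.
k = 2 is achieved by 2 values at 49 and 4 at 7, total 126; add 18 to one value (staying below 49) to reach 144.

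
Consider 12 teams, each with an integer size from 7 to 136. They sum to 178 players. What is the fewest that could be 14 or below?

Each value above 14 is at least 15, contributing at least 15 − 7 = 8 above the floor 7.
The sum exceeds the floor total 84 by 94, so at most ⌊94/8⌋ = 11 exceed 14, and at least 1 are ≤ 14.
Exactly 1 works: 1 value at 7 and 11 at 15 total 172; raise one of the low values by 6 (still ≤ 14) to hit 178.

1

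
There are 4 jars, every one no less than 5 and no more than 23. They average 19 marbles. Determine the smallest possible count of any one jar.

To make one jar as small as possible, make the other 3 as large as possible.
The total is 4 × 19 = 76.
The other 3 contribute at most 3 × 23 = 69, leaving at least 76 − 69 = 7.
Since 7 ≥ 5, this is achievable: one at 7 and 3 at 23.

7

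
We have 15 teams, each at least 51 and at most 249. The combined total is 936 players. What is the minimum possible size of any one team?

51

To make one team as small as possible, make the other 14 as large as possible.
The other 14 can take up 14 × 249 = 3486 ≥ 936 − 51, so one team can sit at its floor of 51.
Achievable: one at 51 and the other 14 totalling 885, which fits since 14 × 51 ≤ 885 ≤ 14 × 249.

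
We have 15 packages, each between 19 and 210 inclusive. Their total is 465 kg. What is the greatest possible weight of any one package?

To make one package as large as possible, make the other 14 as small as possible.
The other 14 contribute at least 14 × 19 = 266, leaving at most 465 − 266 = 199.
Since 199 ≤ 210, this is achievable: one at 199 and 14 at 19.

199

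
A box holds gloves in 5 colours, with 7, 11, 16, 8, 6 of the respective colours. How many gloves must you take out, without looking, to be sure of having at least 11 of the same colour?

In the worst case you take as many as possible of each colour without reaching 11: 7 + 10 + 10 + 8 + 6 = 41.
The next one must give 11 of some colour, so 41 + 1 = 42.

42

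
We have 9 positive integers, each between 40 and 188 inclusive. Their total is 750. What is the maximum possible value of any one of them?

To make one integer as large as possible, make the other 8 as small as possible.
The other 8 contribute at least 8 × 40 = 320, leaving at most 750 − 320 = 430.
But each integer is capped at 188, so the maximum is 188.
Achievable: one at 188 and the other 8 totalling 562, which fits since 8 × 40 ≤ 562 ≤ 8 × 188.

188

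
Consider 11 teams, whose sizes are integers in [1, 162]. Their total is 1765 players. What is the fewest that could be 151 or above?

Each value short of 151 is at most 150, costing at least 162 − 150 = 12 against the maximum total of 1782.
We can afford to lose at most 1782 − 1765 = 17, so at most ⌊17/12⌋ = 1 fall short, and at least 10 are ≥ 151.
Exactly 10 works: 10 values at 162 and 1 at 150 total 1770; lower one of the high values by 5 (still ≥ 151) to hit 1765.

10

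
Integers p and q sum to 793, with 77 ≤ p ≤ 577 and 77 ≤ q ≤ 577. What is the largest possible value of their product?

pq = p(793 − p) is maximized when p is as near 793/2 as the bounds allow.
Taking p = 396 and q = 397 (both in [77, 577]) gives pq = 157212.

157212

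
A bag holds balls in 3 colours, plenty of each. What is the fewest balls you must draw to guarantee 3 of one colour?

7

In the worst case you draw 2 of each of the 3 colours: 3 × 2 = 6.
One more forces 3 of some colour, so 6 + 1 = 7.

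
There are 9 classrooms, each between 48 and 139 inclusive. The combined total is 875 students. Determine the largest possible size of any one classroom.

To make one classroom as large as possible, make the other 8 as small as possible.
The other 8 contribute at least 8 × 48 = 384, leaving at most 875 − 384 = 491.
But each classroom is capped at 139, so the maximum is 139.
Achievable: one at 139 and the other 8 totalling 736, which fits since 8 × 48 ≤ 736 ≤ 8 × 139.

139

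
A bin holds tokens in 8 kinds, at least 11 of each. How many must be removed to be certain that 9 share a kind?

You could draw 8 of every kind without reaching 9 of any — 64 in all.
One more forces 9 of some kind, so 64 + 1 = 65.

65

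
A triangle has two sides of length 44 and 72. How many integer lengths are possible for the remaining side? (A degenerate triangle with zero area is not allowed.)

87

The triangle inequality gives |44 − 72| < c < 44 + 72, i.e. 28 < c < 116.
So c can be any integer from 29 to 115: 87 values.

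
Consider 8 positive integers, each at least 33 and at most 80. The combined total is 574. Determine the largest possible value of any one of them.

80

Maximizing one value means minimizing the remaining 7.
The other 7 contribute at least 7 × 33 = 231, leaving at most 574 − 231 = 343.
But each integer is capped at 80, so the maximum is 80.
Achievable: one at 80 and the other 7 totalling 494, which fits since 7 × 33 ≤ 494 ≤ 7 × 80.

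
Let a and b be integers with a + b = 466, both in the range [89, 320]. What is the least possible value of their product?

46720

Since a + b is fixed, pushing one of them to its bound minimizes the product.
The extreme feasible split is a = 146, b = 320, giving ab = 46720.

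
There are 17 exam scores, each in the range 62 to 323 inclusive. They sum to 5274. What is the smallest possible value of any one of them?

Minimizing one value means maximizing the remaining 16.
The other 16 contribute at most 16 × 323 = 5168, leaving at least 5274 − 5168 = 106.
Since 106 ≥ 62, this is achievable: one at 106 and 16 at 323.

106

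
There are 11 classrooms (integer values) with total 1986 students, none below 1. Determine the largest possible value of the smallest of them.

If every one of the 11 were at least 181, the total would be at least 11 × 181 = 1991 > 1986.
Taking 5 copies of 180 and 6 copies of 181 gives exactly 1986, so 180 is attained.

180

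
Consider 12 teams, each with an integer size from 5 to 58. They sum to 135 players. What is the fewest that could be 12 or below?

If only k of them are at most 12, the other 12 − k are at least 13, so the total is at least (12 − k)·13 + k·5.
This is ≤ 135, so (12 − k)·13 + 5k ≤ 135, which gives k ≥ 3.
Exactly 3 works: 3 values at 5 and 9 at 13 total 132; raise one of the low values by 3 (still ≤ 12) to hit 135.

3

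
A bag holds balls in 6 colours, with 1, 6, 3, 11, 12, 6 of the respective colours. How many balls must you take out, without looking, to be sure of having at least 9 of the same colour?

33

In the worst case you take as many as possible of each colour without reaching 9: 1 + 6 + 3 + 8 + 8 + 6 = 32.
The next one must give 9 of some colour, so 32 + 1 = 33.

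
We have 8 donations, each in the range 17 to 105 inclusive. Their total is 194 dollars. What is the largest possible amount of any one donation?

75

Maximizing one value means minimizing the remaining 7.
The other 7 contribute at least 7 × 17 = 119, leaving at most 194 − 119 = 75.
Since 75 ≤ 105, this is achievable: one at 75 and 7 at 17.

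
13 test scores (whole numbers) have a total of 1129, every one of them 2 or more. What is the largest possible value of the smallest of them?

86

The 13 values sum to 1129, so their minimum is at most ⌊1129/13⌋ = 86.
Taking 2 copies of 86 and 11 copies of 87 gives exactly 1129, so 86 is attained.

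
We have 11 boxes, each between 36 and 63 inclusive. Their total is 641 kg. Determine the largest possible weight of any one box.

Maximizing one value means minimizing the remaining 10.
The other 10 contribute at least 10 × 36 = 360, leaving at most 641 − 360 = 281.
But each box is capped at 63, so the maximum is 63.
Achievable: one at 63 and the other 10 totalling 578, which fits since 10 × 36 ≤ 578 ≤ 10 × 63.

63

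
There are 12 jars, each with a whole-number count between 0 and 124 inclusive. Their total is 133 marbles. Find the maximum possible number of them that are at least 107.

With k values at 107 or above and the rest at least 0, the sum is at least 0 + 107k.
Since the sum is 133, we need 107k ≤ 133, i.e. k ≤ 1.
k = 1 is achieved by 1 value at 107 and 11 at 0, total 107; add 26 to one value (staying below 107) to reach 133.

1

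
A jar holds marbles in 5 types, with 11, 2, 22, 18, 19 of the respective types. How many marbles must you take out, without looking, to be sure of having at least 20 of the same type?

70

In the worst case you take as many as possible of each type without reaching 20: 11 + 2 + 19 + 18 + 19 = 69.
The next one must give 20 of some type, so 69 + 1 = 70.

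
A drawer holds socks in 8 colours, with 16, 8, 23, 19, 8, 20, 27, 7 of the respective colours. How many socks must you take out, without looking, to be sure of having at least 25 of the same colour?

In the worst case you take as many as possible of each colour without reaching 25: 16 + 8 + 23 + 19 + 8 + 20 + 24 + 7 = 125.
The next one must give 25 of some colour, so 125 + 1 = 126.

126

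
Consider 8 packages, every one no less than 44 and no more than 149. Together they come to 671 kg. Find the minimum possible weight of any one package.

44

To make one package as small as possible, make the other 7 as large as possible.
The other 7 can take up 7 × 149 = 1043 ≥ 671 − 44, so one package can sit at its floor of 44.
Achievable: one at 44 and the other 7 totalling 627, which fits since 7 × 44 ≤ 627 ≤ 7 × 149.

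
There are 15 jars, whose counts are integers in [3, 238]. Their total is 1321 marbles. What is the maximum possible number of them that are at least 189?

With k values at 189 or above and the rest at least 3, the sum is at least 45 + 186k.
Since the sum is 1321, we need 186k ≤ 1276, i.e. k ≤ 6.
k = 6 is achieved by 6 values at 189 and 9 at 3, total 1161; add 160 to one value (staying below 189) to reach 1321.

6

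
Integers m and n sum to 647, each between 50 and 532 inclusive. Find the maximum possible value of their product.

104652

mn = m(647 − m) is maximized when m is as near 647/2 as the bounds allow.
Taking m = 323 and n = 324 (both in [50, 532]) gives mn = 104652.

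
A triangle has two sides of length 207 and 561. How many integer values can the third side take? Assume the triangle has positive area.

413

The triangle inequality gives |207 − 561| < c < 207 + 561, i.e. 354 < c < 768.
So c can be any integer from 355 to 767: 413 values.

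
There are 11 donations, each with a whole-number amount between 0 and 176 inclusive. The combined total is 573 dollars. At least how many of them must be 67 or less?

If only k of them are at most 67, the other 11 − k are at least 68, so the total is at least (11 − k)·68 + k·0.
This is ≤ 573, so (11 − k)·68 + 0k ≤ 573, which gives k ≥ 3.
Exactly 3 works: 3 values at 0 and 8 at 68 total 544; raise one of the low values by 29 (still ≤ 67) to hit 573.

3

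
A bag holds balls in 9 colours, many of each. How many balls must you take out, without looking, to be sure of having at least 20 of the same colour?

172

You could draw 19 of every colour without reaching 20 of any — 171 in all.
One more forces 20 of some colour, so 171 + 1 = 172.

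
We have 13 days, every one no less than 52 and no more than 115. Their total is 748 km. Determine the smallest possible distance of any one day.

52

Minimizing one value means maximizing the remaining 12.
The other 12 can take up 12 × 115 = 1380 ≥ 748 − 52, so one day can sit at its floor of 52.
Achievable: one at 52 and the other 12 totalling 696, which fits since 12 × 52 ≤ 696 ≤ 12 × 115.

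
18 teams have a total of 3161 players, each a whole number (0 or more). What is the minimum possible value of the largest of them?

Some value must be at least ⌈3161/18⌉ = 176, since 18 × 175 = 3150 < 3161.
Equality holds with 11 values of 176 and 7 values of 175.

176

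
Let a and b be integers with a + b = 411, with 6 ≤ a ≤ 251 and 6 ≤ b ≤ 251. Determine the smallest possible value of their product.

ab = a(411 − a) is concave in a, so over [160, 251] it is minimized at an endpoint.
At the endpoint a = 160, b = 411 − 160 = 251, so ab = 160 × 251 = 40160.

40160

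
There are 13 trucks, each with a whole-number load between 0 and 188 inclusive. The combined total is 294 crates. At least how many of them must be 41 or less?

6

Each value above 41 is at least 42, contributing at least 42 − 0 = 42 above the floor 0.
The sum exceeds the floor total 0 by 294, so at most ⌊294/42⌋ = 7 exceed 41, and at least 6 are ≤ 41.
Exactly 6 works: 6 values at 0 and 7 at 42 total 294.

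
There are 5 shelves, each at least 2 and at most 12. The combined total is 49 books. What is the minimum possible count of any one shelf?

Minimizing one value means maximizing the remaining 4.
The other 4 can take up 4 × 12 = 48 ≥ 49 − 2, so one shelf can sit at its floor of 2.
Achievable: one at 2 and the other 4 totalling 47, which fits since 4 × 2 ≤ 47 ≤ 4 × 12.

2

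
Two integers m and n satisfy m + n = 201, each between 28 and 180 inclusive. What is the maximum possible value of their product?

10100

With m + n fixed, mn peaks when the two are closest together.
Taking m = 100 and n = 101 (both in [28, 180]) gives mn = 10100.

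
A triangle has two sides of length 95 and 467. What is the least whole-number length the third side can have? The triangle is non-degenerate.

The third side must exceed |95 − 467| = 372.
The smallest integer above 372 is 373.

373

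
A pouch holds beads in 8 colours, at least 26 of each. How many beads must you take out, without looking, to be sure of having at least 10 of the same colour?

You could draw 9 of every colour without reaching 10 of any — 72 in all.
One more forces 10 of some colour, so 72 + 1 = 73.

73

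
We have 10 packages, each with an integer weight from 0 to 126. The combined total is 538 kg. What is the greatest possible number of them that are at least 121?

4

If k of the values are ≥ 121, the total is ≥ 121k + 0(10 − k).
Setting 121k + 0(10 − k) ≤ 538 gives 121k ≤ 538, so k ≤ 4.
k = 4 is achieved by 4 values at 121 and 6 at 0, total 484; add 54 to one value (staying below 121) to reach 538.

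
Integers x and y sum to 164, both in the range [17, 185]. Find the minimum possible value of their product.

2499

For a fixed sum, xy is smallest when x and y are as far apart as possible.
The extreme feasible split is x = 17, y = 147, giving xy = 2499.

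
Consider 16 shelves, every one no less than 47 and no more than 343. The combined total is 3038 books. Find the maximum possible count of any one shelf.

343

To make one shelf as large as possible, make the other 15 as small as possible.
The other 15 contribute at least 15 × 47 = 705, leaving at most 3038 − 705 = 2333.
But each shelf is capped at 343, so the maximum is 343.
Achievable: one at 343 and the other 15 totalling 2695, which fits since 15 × 47 ≤ 2695 ≤ 15 × 343.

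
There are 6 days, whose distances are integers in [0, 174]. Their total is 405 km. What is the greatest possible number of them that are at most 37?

Suppose k of them are at most 37. Those contribute at most 37 each and the rest at most 174 each.
So the total is at most 37k + 174(6 − k) = 1044 − 137k. This must still be ≥ 405, so k ≤ 4.
k = 4 is achieved by 4 values at 37 and 2 at 174, total 496; lower one of the 174's by 91 (still > 37) to reach 405.

4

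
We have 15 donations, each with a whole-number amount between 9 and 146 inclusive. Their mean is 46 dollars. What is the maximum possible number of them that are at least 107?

5

The total is 15 × 46 = 690.
With k values at 107 or above and the rest at least 9, the sum is at least 135 + 98k.
Since the sum is 690, we need 98k ≤ 555, i.e. k ≤ 5.
k = 5 is achieved by 5 values at 107 and 10 at 9, total 625; add 65 to one value (staying below 107) to reach 690.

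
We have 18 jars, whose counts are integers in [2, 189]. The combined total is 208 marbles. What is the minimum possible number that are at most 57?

Each value above 57 is at least 58, contributing at least 58 − 2 = 56 above the floor 2.
The sum exceeds the floor total 36 by 172, so at most ⌊172/56⌋ = 3 exceed 57, and at least 15 are ≤ 57.
Exactly 15 works: 15 values at 2 and 3 at 58 total 204; raise one of the low values by 4 (still ≤ 57) to hit 208.

15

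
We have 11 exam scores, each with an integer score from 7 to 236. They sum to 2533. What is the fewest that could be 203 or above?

10

Each value short of 203 is at most 202, costing at least 236 − 202 = 34 against the maximum total of 2596.
We can afford to lose at most 2596 − 2533 = 63, so at most ⌊63/34⌋ = 1 fall short, and at least 10 are ≥ 203.
Exactly 10 works: 10 values at 236 and 1 at 202 total 2562; lower one of the high values by 29 (still ≥ 203) to hit 2533.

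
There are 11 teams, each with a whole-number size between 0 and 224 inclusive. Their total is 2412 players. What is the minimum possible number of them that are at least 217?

Suppose at most 11 − j of them reach 217; then j values are ≤ 216 and the rest ≤ 224.
The total is then ≤ 216·j + 224·(11 − j) = 2464 − 8j. For this to be ≥ 2412 we need j ≤ 6, so at least 11 − 6 = 5 must reach 217.
Exactly 5 works: 5 values at 224 and 6 at 216 total 2416; lower one of the high values by 4 (still ≥ 217) to hit 2412.

5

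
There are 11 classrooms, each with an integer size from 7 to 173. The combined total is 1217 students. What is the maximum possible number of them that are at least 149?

8

If k of the values are ≥ 149, the total is ≥ 149k + 7(11 − k).
Setting 149k + 7(11 − k) ≤ 1217 gives 142k ≤ 1140, so k ≤ 8.
k = 8 is achieved by 8 values at 149 and 3 at 7, total 1213; add 4 to one value (staying below 149) to reach 1217.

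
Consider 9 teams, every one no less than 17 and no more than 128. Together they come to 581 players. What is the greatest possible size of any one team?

128

To make one team as large as possible, make the other 8 as small as possible.
The other 8 contribute at least 8 × 17 = 136, leaving at most 581 − 136 = 445.
But each team is capped at 128, so the maximum is 128.
Achievable: one at 128 and the other 8 totalling 453, which fits since 8 × 17 ≤ 453 ≤ 8 × 128.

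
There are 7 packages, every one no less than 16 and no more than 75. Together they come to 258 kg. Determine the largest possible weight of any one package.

75

To make one package as large as possible, make the other 6 as small as possible.
The other 6 contribute at least 6 × 16 = 96, leaving at most 258 − 96 = 162.
But each package is capped at 75, so the maximum is 75.
Achievable: one at 75 and the other 6 totalling 183, which fits since 6 × 16 ≤ 183 ≤ 6 × 75.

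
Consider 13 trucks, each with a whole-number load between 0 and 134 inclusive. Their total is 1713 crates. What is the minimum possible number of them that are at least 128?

If only k of them are at least 128, the other 13 − k are at most 127, so the total is at most k·134 + (13 − k)·127.
This must reach 1713, so k·134 + (13 − k)·127 ≥ 1713, giving k ≥ 9.
Exactly 9 works: 9 values at 134 and 4 at 127 total 1714; lower one of the high values by 1 (still ≥ 128) to hit 1713.

9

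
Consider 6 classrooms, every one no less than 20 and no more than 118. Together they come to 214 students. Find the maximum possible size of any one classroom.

114

Maximizing one value means minimizing the remaining 5.
The other 5 contribute at least 5 × 20 = 100, leaving at most 214 − 100 = 114.
Since 114 ≤ 118, this is achievable: one at 114 and 5 at 20.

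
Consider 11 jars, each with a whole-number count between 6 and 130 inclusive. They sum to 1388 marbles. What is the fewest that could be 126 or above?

3

Suppose at most 11 − j of them reach 126; then j values are ≤ 125 and the rest ≤ 130.
The total is then ≤ 125·j + 130·(11 − j) = 1430 − 5j. For this to be ≥ 1388 we need j ≤ 8, so at least 11 − 8 = 3 must reach 126.
Exactly 3 works: 3 values at 130 and 8 at 125 total 1390; lower one of the high values by 2 (still ≥ 126) to hit 1388.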